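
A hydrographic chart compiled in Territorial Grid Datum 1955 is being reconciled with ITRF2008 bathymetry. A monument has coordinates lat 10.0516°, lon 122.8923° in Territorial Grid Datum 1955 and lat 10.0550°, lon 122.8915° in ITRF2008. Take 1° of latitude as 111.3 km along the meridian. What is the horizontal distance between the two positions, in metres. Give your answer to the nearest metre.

388 m

Δφ = 10.0550° − 10.0516° = +0.0034°; Δλ = 122.8915° − 122.8923° = -0.0008°.
ΔN = Δφ × 111300 = 378.4 m; ΔE = Δλ × 111300 × cos(10.0516°) = -0.0008 × 111300 × 0.984651 = -87.7 m.
Distance = √(ΔE² + ΔN²) = √((-87.7)² + 378.4²) = 388.4 m.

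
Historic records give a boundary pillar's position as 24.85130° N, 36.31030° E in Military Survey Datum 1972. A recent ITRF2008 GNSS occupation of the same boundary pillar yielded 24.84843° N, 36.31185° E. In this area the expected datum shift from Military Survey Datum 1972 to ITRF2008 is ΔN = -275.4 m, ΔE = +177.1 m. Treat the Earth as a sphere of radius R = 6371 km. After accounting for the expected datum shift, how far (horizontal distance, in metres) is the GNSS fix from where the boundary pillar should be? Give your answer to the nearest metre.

Observed coordinate differences: Δφ = -0.00287°, Δλ = +0.00155°.
Converting to metres (1° lat = 111195 m, cos φ = 0.907402): observed ΔN = -319.1 m, observed ΔE = 156.4 m.
Subtracting the expected shift leaves a residual of -319.1 − (-275.4) = -43.7 m north and 156.4 − (177.1) = -20.7 m east.
Residual distance = √((-43.7)² + (-20.7)²) = 48.4 m.

48 m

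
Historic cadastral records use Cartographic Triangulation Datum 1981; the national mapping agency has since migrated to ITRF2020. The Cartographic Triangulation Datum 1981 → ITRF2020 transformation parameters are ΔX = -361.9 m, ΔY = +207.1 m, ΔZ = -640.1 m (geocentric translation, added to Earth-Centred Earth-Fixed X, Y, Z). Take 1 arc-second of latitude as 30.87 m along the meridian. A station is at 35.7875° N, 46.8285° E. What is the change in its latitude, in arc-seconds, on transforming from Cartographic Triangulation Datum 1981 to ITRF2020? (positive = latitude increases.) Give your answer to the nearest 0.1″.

sin φ = 0.584781, cos φ = 0.811191, sin λ = 0.729309, cos λ = 0.684184.
North component: ΔN = −sin φ cos λ·ΔX − sin φ sin λ·ΔY + cos φ·ΔZ = −(0.584781)(0.684184)(-361.9) − (0.584781)(0.729309)(207.1) + (0.811191)(-640.1) = -462.77 m.
1° of latitude spans 3600 × 30.87 = 111132 m, so Δφ = -462.77 / 111132 × 3600 = -14.991″.

Δφ = -15.0″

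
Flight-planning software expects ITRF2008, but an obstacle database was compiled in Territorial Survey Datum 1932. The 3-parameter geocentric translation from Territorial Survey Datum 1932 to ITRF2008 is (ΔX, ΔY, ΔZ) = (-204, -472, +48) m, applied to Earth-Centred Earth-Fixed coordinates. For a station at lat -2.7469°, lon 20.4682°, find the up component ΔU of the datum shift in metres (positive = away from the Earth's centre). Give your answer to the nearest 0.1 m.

ΔU = -358.1 m

The local up (radial) axis is (cos φ cos λ, cos φ sin λ, sin φ), giving ΔU = -190.901 − 164.863 − 2.300 = -358.06 m.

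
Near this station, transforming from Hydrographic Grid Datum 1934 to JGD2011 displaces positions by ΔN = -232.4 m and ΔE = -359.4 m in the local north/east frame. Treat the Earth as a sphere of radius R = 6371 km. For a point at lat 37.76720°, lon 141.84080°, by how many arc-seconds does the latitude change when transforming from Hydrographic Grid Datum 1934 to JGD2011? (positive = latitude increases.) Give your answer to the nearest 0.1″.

On a sphere of radius R, 1 rad of latitude = R, so Δφ = ΔN / R = -232.4 / 6371000 = -3.6478e-05 rad = -7.524″.

Δφ = -7.5″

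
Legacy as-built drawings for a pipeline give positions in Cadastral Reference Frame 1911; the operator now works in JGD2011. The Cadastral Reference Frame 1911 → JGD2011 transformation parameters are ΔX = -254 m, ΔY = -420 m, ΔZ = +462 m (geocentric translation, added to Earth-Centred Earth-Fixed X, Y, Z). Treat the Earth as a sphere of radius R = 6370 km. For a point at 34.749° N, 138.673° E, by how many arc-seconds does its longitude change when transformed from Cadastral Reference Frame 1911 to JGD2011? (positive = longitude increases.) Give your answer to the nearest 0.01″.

Δλ = 19.04″

sin φ = 0.569982, cos φ = 0.821657, sin λ = 0.660356, cos λ = -0.750953.
East component: ΔE = −sin λ·ΔX + cos λ·ΔY = −(0.660356)(-254) + (-0.750953)(-420) = 483.13 m.
1° of latitude spans πR/180 = 111177 m; at latitude φ, 1° of longitude spans that × cos φ = 91349.7 m, so Δλ = 483.13 / 91349.7 × 3600 = 19.040″.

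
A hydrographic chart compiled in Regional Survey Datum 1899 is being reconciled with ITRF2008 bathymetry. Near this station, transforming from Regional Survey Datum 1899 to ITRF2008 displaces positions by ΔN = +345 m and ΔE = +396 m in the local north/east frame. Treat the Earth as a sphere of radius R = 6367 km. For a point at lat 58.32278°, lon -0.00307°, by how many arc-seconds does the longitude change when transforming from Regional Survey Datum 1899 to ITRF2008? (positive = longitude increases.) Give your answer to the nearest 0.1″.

Δλ = 24.4″

At latitude 58.32278°, cos φ = 0.525133.
One radian of longitude at latitude φ spans R cos φ, so Δλ = ΔE / (R cos φ) = 396.0 / (6367000 × 0.525133) = 1.1844e-04 rad = 24.430″.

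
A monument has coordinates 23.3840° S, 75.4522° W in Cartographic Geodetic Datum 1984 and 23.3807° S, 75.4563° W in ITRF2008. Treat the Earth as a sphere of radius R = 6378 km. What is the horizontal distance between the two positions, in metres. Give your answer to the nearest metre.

557 m

Δφ = -23.3807° − -23.3840° = +0.0033°; Δλ = -75.4563° − -75.4522° = -0.0041°.
1° along a meridian = πR/180 = 111317 m.
ΔN = Δφ × 111317 = 367.3 m; ΔE = Δλ × 111317 × cos(-23.3840°) = -0.0041 × 111317 × 0.917865 = -418.9 m.
Distance = √(ΔE² + ΔN²) = √((-418.9)² + 367.3²) = 557.2 m.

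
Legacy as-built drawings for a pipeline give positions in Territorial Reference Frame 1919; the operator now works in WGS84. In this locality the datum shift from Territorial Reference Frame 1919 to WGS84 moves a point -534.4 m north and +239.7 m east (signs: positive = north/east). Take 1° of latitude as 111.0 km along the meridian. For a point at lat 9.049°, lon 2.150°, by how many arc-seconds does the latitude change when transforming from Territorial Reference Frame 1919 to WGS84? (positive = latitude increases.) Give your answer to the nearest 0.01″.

Δφ = -17.33″

1° of latitude = 111.0 km, so Δφ = -534.4 / 111000 = -0.0048144° = -17.332″.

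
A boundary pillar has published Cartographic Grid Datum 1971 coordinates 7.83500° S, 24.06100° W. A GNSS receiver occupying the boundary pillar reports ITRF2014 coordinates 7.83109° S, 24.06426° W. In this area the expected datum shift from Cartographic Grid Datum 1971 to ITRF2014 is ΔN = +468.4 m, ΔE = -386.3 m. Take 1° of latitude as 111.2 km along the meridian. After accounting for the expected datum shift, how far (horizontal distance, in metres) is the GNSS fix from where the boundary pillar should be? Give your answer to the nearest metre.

43 m

Observed coordinate differences: Δφ = +0.00391°, Δλ = -0.00326°.
Converting to metres (1° lat = 111200 m, cos φ = 0.990665): observed ΔN = 434.8 m, observed ΔE = -359.1 m.
Subtracting the expected shift leaves a residual of 434.8 − (468.4) = -33.6 m north and -359.1 − (-386.3) = 27.2 m east.
Residual distance = √((-33.6)² + 27.2²) = 43.2 m.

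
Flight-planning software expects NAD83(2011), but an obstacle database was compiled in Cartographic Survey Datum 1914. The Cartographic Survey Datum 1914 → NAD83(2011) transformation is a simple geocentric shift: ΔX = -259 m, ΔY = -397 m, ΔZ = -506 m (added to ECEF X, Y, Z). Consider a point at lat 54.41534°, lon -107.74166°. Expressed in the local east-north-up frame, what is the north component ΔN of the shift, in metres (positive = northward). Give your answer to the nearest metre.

At φ = 54.41534°, λ = -107.74166°: sin φ = 0.813257, cos φ = 0.581905, sin λ = -0.952440, cos λ = -0.304726.
ΔN = −sin φ cos λ·ΔX − sin φ sin λ·ΔY + cos φ·ΔZ = −(0.813257)(-0.304726)(-259) − (0.813257)(-0.952440)(-397) + (0.581905)(-506) = -666.14 m.

ΔN = -666 m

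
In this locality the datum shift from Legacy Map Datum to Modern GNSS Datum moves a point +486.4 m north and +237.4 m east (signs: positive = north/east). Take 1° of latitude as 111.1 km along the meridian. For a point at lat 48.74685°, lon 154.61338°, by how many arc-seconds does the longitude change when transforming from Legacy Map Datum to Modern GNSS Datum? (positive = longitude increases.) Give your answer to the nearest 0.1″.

Δλ = 11.7″

At latitude 48.74685°, cos φ = 0.659387.
1° of longitude at this latitude = 111.1 × cos φ = 73.26 km, so Δλ = 237.4 / 73257.9 = 0.0032406° = 11.666″.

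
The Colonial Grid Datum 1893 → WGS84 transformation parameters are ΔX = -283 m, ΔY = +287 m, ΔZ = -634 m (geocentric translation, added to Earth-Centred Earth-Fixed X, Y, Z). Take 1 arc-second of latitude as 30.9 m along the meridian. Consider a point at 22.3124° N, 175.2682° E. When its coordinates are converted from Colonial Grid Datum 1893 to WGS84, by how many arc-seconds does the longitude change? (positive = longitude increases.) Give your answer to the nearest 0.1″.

Δλ = -9.2″

sin φ = 0.379656, cos φ = 0.925128, sin λ = 0.082492, cos λ = -0.996592.
East component: ΔE = −sin λ·ΔX + cos λ·ΔY = −(0.082492)(-283) + (-0.996592)(287) = -262.68 m.
1° of latitude spans 3600 × 30.90 = 111240 m; at latitude φ, 1° of longitude spans that × cos φ = 102911.2 m, so Δλ = -262.68 / 102911.2 × 3600 = -9.189″.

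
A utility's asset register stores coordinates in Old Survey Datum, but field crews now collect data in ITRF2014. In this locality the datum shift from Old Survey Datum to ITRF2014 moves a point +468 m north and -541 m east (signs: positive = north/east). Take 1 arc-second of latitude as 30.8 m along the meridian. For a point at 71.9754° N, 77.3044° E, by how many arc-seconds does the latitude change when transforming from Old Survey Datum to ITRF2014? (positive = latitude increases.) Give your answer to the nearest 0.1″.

Δφ = 15.2″

1″ of latitude = 30.80 m, so Δφ = 468.0 / 30.80 = 15.195″.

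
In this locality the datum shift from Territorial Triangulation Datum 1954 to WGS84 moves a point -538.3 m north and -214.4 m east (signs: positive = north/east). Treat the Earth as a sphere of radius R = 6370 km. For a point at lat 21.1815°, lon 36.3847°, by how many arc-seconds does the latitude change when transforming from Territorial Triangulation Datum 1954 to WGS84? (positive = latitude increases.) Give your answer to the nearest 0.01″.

Δφ = -17.43″

On a sphere of radius R, 1 rad of latitude = R, so Δφ = ΔN / R = -538.3 / 6370000 = -8.4505e-05 rad = -17.431″.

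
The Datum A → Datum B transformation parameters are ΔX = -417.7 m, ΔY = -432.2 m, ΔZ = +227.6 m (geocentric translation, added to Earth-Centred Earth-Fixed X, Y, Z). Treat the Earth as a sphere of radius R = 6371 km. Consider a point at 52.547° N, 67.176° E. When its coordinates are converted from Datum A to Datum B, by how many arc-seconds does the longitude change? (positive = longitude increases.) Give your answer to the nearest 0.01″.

sin φ = 0.793852, cos φ = 0.608110, sin λ = 0.921701, cos λ = 0.387902.
East component: ΔE = −sin λ·ΔX + cos λ·ΔY = −(0.921701)(-417.7) + (0.387902)(-432.2) = 217.34 m.
1° of latitude spans πR/180 = 111195 m; at latitude φ, 1° of longitude spans that × cos φ = 67618.8 m, so Δλ = 217.34 / 67618.8 × 3600 = 11.571″.

Δλ = 11.57″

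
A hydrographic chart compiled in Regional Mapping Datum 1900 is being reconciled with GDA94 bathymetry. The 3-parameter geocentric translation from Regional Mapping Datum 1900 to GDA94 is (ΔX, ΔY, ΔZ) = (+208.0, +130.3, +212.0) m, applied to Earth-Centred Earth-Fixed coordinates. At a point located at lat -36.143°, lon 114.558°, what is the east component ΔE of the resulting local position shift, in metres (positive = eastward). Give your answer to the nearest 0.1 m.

ΔE = -243.3 m

The local east axis at (φ, λ) is (−sin λ, cos λ, 0), so ΔE = −sin(114.558°)·208.0 + cos(114.558°)·130.3 = -243.34 m.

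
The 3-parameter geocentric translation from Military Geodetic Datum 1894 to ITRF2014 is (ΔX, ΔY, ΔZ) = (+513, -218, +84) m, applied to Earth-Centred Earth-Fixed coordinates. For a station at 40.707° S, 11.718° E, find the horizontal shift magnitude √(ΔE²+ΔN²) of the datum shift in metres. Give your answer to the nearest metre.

482 m

At φ = -40.707°, λ = 11.718°: sin φ = -0.652191, cos φ = 0.758055, sin λ = 0.203095, cos λ = 0.979159.
ΔE = −sin λ·ΔX + cos λ·ΔY = −(0.203095)·(513) + (0.979159)·(-218) = -317.64 m.
ΔN = −sin φ cos λ·ΔX − sin φ sin λ·ΔY + cos φ·ΔZ = −(-0.652191)(0.979159)(513) − (-0.652191)(0.203095)(-218) + (0.758055)(84) = 362.40 m.
Horizontal magnitude = √(ΔE² + ΔN²) = √((-317.64)² + 362.40²) = 481.91 m.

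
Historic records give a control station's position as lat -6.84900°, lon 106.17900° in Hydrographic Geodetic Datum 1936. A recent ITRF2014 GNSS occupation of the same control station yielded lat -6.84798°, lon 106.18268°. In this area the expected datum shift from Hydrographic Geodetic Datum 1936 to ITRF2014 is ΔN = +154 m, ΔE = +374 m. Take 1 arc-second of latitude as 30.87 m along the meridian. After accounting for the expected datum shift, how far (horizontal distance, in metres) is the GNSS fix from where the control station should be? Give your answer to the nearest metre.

52 m

Observed coordinate differences: Δφ = +0.00102°, Δλ = +0.00368°.
Converting to metres (1° lat = 111132 m, cos φ = 0.992864): observed ΔN = 113.4 m, observed ΔE = 406.0 m.
Subtracting the expected shift leaves a residual of 113.4 − (154) = -40.6 m north and 406.0 − (374) = 32.0 m east.
Residual distance = √((-40.6)² + 32.0²) = 51.8 m.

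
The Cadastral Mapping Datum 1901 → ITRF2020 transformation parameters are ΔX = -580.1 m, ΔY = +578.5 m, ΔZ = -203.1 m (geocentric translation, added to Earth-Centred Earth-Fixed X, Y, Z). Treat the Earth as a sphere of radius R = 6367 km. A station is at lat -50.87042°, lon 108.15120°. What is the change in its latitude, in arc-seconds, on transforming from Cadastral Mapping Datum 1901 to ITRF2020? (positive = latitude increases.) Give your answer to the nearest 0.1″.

Δφ = 14.2″

sin φ = -0.775721, cos φ = 0.631076, sin λ = 0.950238, cos λ = -0.311526.
North component: ΔN = −sin φ cos λ·ΔX − sin φ sin λ·ΔY + cos φ·ΔZ = −(-0.775721)(-0.311526)(-580.1) − (-0.775721)(0.950238)(578.5) + (0.631076)(-203.1) = 438.44 m.
1° of latitude spans πR/180 = 111125 m, so Δφ = 438.44 / 111125 × 3600 = 14.204″.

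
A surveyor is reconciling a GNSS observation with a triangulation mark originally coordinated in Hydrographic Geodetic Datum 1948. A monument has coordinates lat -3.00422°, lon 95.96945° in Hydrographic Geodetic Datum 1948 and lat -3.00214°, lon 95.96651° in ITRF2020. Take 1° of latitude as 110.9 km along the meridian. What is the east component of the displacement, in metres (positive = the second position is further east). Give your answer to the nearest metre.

ΔE = -326 m

Δφ = -3.00214° − -3.00422° = +0.00208°; Δλ = 95.96651° − 95.96945° = -0.00294°.
ΔN = Δφ × 110900 = 230.7 m; ΔE = Δλ × 110900 × cos(-3.00422°) = -0.00294 × 110900 × 0.998626 = -325.6 m.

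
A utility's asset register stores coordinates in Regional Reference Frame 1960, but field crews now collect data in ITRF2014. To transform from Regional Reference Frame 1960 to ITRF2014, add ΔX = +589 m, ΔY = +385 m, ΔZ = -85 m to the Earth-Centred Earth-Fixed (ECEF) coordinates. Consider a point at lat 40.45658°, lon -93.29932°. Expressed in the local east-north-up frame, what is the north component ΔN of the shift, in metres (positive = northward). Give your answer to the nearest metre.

ΔN = 207 m

At φ = 40.45658°, λ = -93.29932°: sin φ = 0.648872, cos φ = 0.760898, sin λ = -0.998342, cos λ = -0.057552.
ΔN = −sin φ cos λ·ΔX − sin φ sin λ·ΔY + cos φ·ΔZ = −(0.648872)(-0.057552)(589) − (0.648872)(-0.998342)(385) + (0.760898)(-85) = 206.72 m.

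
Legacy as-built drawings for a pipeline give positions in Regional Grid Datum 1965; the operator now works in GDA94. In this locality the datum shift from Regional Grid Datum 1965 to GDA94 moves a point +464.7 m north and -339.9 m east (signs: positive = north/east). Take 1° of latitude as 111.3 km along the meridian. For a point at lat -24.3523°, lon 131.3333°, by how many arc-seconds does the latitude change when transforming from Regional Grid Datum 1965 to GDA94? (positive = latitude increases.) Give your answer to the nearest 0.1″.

Δφ = 15.0″

1° of latitude = 111.3 km, so Δφ = 464.7 / 111300 = 0.0041752° = 15.031″.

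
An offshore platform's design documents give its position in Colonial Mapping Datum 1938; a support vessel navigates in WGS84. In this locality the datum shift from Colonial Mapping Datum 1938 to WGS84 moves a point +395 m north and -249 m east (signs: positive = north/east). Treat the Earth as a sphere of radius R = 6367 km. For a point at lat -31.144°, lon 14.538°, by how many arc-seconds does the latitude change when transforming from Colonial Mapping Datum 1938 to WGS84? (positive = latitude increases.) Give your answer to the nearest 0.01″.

Δφ = 12.80″

On a sphere of radius R, 1 rad of latitude = R, so Δφ = ΔN / R = 395.0 / 6367000 = 6.2039e-05 rad = 12.796″.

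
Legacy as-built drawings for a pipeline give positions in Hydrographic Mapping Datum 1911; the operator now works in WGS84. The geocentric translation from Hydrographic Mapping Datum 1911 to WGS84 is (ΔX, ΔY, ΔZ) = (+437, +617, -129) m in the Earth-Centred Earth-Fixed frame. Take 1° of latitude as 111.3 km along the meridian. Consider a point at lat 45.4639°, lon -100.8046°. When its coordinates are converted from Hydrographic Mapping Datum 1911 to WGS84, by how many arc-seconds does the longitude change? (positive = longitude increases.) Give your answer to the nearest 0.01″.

sin φ = 0.712809, cos φ = 0.701359, sin λ = -0.982272, cos λ = -0.187460.
East component: ΔE = −sin λ·ΔX + cos λ·ΔY = −(-0.982272)(437) + (-0.187460)(617) = 313.59 m.
1° of latitude spans 111300 m; at latitude φ, 1° of longitude spans that × cos φ = 78061.2 m, so Δλ = 313.59 / 78061.2 × 3600 = 14.462″.

Δλ = 14.46″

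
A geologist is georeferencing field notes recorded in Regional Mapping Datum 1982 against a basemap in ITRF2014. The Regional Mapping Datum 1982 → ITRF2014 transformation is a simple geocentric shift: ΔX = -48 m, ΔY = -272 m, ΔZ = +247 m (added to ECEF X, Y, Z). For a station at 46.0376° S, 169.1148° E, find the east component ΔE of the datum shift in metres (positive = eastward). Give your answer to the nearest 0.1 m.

ΔE = 276.2 m

The local east axis at (φ, λ) is (−sin λ, cos λ, 0), so ΔE = −sin(169.1148°)·(-48) + cos(169.1148°)·(-272) = 276.17 m.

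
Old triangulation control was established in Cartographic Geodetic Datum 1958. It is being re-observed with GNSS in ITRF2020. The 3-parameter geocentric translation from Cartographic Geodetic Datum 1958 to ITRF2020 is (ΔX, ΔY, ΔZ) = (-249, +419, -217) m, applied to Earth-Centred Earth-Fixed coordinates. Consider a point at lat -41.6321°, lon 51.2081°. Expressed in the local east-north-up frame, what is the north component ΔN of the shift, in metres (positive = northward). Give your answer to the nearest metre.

At φ = -41.6321°, λ = 51.2081°: sin φ = -0.664345, cos φ = 0.747426, sin λ = 0.779427, cos λ = 0.626494.
ΔN = −sin φ cos λ·ΔX − sin φ sin λ·ΔY + cos φ·ΔZ = −(-0.664345)(0.626494)(-249) − (-0.664345)(0.779427)(419) + (0.747426)(-217) = -48.87 m.

ΔN = -49 m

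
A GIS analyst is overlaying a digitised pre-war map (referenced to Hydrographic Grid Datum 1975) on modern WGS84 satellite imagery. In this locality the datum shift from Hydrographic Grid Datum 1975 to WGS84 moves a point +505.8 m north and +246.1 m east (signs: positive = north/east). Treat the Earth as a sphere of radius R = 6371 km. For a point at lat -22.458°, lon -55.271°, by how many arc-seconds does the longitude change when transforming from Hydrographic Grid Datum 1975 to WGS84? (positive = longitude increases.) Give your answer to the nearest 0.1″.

Δλ = 8.6″

At latitude -22.458°, cos φ = 0.924160.
One radian of longitude at latitude φ spans R cos φ, so Δλ = ΔE / (R cos φ) = 246.1 / (6371000 × 0.924160) = 4.1798e-05 rad = 8.621″.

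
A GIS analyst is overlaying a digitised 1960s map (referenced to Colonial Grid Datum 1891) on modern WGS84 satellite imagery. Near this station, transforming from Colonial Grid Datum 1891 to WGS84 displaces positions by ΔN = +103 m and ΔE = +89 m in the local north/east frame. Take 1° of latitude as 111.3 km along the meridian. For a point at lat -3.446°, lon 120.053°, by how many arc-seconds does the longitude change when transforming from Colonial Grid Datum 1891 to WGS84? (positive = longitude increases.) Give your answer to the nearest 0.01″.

Δλ = 2.88″

At latitude -3.446°, cos φ = 0.998192.
1° of longitude at this latitude = 111.3 × cos φ = 111.10 km, so Δλ = 89.0 / 111098.8 = 0.0008011° = 2.884″.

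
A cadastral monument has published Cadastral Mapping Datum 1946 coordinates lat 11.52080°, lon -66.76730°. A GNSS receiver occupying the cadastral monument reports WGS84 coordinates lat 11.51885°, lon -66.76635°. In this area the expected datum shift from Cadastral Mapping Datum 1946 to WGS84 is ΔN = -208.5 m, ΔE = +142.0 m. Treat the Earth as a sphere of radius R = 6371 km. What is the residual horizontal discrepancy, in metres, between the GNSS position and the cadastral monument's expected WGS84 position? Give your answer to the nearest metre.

39 m

Observed coordinate differences: Δφ = -0.00195°, Δλ = +0.00095°.
Converting to metres (1° lat = 111195 m, cos φ = 0.979852): observed ΔN = -216.8 m, observed ΔE = 103.5 m.
Subtracting the expected shift leaves a residual of -216.8 − (-208.5) = -8.3 m north and 103.5 − (142.0) = -38.5 m east.
Residual distance = √((-8.3)² + (-38.5)²) = 39.4 m.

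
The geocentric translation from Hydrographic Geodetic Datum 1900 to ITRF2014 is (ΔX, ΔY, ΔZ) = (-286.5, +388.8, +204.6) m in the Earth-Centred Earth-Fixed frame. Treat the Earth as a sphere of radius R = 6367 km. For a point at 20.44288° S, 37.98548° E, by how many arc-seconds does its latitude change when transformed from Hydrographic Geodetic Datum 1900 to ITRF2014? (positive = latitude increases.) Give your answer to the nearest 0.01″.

Δφ = 6.36″

sin φ = -0.349273, cos φ = 0.937021, sin λ = 0.615462, cos λ = 0.788167.
North component: ΔN = −sin φ cos λ·ΔX − sin φ sin λ·ΔY + cos φ·ΔZ = −(-0.349273)(0.788167)(-286.5) − (-0.349273)(0.615462)(388.8) + (0.937021)(204.6) = 196.42 m.
1° of latitude spans πR/180 = 111125 m, so Δφ = 196.42 / 111125 × 3600 = 6.363″.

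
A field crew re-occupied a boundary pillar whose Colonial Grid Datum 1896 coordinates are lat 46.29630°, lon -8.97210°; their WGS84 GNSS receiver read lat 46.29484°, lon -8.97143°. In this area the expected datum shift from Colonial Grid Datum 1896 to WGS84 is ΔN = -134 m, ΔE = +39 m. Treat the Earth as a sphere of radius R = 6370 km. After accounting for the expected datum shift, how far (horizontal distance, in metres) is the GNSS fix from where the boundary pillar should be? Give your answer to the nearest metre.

Observed coordinate differences: Δφ = -0.00146°, Δλ = +0.00067°.
Converting to metres (1° lat = 111177 m, cos φ = 0.690929): observed ΔN = -162.3 m, observed ΔE = 51.5 m.
Subtracting the expected shift leaves a residual of -162.3 − (-134) = -28.3 m north and 51.5 − (39) = 12.5 m east.
Residual distance = √((-28.3)² + 12.5²) = 30.9 m.

31 m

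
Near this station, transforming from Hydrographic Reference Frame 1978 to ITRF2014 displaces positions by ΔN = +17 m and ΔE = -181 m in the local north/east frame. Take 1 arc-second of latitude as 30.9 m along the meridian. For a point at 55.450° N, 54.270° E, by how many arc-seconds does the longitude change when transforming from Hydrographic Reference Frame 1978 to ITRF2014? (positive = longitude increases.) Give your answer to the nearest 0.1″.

Δλ = -10.3″

At latitude 55.450°, cos φ = 0.567125.
1″ of longitude at this latitude = 30.90 × cos φ = 17.5242 m, so Δλ = -181.0 / 17.5242 = -10.329″.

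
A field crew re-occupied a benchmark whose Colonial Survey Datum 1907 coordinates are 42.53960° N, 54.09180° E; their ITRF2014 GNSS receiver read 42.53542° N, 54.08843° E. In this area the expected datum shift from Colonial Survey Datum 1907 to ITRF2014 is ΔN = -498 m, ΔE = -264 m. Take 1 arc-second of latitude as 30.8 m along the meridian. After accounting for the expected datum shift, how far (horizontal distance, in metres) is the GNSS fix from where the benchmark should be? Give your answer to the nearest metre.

36 m

Observed coordinate differences: Δφ = -0.00418°, Δλ = -0.00337°.
Converting to metres (1° lat = 110880 m, cos φ = 0.736810): observed ΔN = -463.5 m, observed ΔE = -275.3 m.
Subtracting the expected shift leaves a residual of -463.5 − (-498) = 34.5 m north and -275.3 − (-264) = -11.3 m east.
Residual distance = √(34.5² + (-11.3)²) = 36.3 m.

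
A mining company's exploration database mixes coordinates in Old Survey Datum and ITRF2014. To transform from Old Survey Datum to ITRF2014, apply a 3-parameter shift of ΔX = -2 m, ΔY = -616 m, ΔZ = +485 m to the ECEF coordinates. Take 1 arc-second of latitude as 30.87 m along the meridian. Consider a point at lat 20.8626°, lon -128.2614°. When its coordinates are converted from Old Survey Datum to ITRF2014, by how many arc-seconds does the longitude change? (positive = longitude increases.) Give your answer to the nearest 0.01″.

Δλ = 13.17″

sin φ = 0.356128, cos φ = 0.934437, sin λ = -0.785194, cos λ = -0.619250.
East component: ΔE = −sin λ·ΔX + cos λ·ΔY = −(-0.785194)(-2) + (-0.619250)(-616) = 379.89 m.
1° of latitude spans 3600 × 30.87 = 111132 m; at latitude φ, 1° of longitude spans that × cos φ = 103845.9 m, so Δλ = 379.89 / 103845.9 × 3600 = 13.169″.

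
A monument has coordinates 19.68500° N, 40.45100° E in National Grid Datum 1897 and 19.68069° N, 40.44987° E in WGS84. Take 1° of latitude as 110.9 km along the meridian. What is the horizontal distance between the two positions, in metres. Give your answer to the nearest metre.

Δφ = 19.68069° − 19.68500° = -0.00431°; Δλ = 40.44987° − 40.45100° = -0.00113°.
ΔN = Δφ × 110900 = -478.0 m; ΔE = Δλ × 110900 × cos(19.68500°) = -0.00113 × 110900 × 0.941559 = -118.0 m.
Distance = √(ΔE² + ΔN²) = √((-118.0)² + (-478.0)²) = 492.3 m.

492 m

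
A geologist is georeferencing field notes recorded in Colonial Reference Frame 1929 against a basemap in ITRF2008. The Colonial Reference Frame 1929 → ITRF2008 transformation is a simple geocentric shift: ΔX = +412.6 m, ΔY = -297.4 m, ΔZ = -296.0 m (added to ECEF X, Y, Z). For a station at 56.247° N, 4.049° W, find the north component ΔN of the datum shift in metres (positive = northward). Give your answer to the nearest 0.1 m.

At φ = 56.247°, λ = -4.049°: sin φ = 0.831441, cos φ = 0.555614, sin λ = -0.070610, cos λ = 0.997504.
ΔN = −sin φ cos λ·ΔX − sin φ sin λ·ΔY + cos φ·ΔZ = −(0.831441)(0.997504)(412.6) − (0.831441)(-0.070610)(-297.4) + (0.555614)(-296.0) = -524.12 m.

ΔN = -524.1 m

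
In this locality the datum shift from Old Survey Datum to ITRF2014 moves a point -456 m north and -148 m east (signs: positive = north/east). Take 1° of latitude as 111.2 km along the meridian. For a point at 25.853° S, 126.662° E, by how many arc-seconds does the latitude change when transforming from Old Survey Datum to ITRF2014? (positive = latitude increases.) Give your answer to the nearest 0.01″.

1° of latitude = 111.2 km, so Δφ = -456.0 / 111200 = -0.0041007° = -14.763″.

Δφ = -14.76″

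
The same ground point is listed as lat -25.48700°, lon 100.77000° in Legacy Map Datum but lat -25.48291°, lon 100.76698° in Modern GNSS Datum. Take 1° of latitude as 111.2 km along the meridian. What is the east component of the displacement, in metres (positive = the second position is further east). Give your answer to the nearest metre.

ΔE = -303 m

Δφ = -25.48291° − -25.48700° = +0.00409°; Δλ = 100.76698° − 100.77000° = -0.00302°.
ΔN = Δφ × 111200 = 454.8 m; ΔE = Δλ × 111200 × cos(-25.48700°) = -0.00302 × 111200 × 0.902683 = -303.1 m.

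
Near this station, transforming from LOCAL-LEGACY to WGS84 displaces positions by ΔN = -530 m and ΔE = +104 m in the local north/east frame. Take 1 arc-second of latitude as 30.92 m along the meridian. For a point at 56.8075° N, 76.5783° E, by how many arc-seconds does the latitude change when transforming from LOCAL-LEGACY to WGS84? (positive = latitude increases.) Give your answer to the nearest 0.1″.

Δφ = -17.1″

1″ of latitude = 30.92 m, so Δφ = -530.0 / 30.92 = -17.141″.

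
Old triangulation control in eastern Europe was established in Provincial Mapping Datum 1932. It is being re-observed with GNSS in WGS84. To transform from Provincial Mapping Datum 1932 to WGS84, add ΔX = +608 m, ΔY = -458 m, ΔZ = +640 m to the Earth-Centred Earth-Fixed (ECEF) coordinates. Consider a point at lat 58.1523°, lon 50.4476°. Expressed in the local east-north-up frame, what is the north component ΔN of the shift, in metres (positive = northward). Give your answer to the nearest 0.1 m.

ΔN = 308.8 m

The local north axis is (−sin φ cos λ, −sin φ sin λ, cos φ), giving ΔN = -328.878 + 299.974 + 337.704 = 308.80 m.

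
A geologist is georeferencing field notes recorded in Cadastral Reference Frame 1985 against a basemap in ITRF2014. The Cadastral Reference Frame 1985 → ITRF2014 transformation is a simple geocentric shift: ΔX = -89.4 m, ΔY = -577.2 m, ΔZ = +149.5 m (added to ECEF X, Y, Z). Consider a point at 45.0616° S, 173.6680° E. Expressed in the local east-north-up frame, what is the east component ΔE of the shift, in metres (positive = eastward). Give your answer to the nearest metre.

ΔE = 584 m

The local east axis at (φ, λ) is (−sin λ, cos λ, 0), so ΔE = −sin(173.6680°)·(-89.4) + cos(173.6680°)·(-577.2) = 583.54 m.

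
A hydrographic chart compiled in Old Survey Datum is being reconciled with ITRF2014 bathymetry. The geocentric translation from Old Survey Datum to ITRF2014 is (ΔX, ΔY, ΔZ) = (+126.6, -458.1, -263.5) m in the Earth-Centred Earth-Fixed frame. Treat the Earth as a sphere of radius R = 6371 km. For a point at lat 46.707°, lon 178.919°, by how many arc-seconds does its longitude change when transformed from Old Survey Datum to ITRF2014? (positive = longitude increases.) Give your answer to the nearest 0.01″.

sin φ = 0.727857, cos φ = 0.685729, sin λ = 0.018866, cos λ = -0.999822.
East component: ΔE = −sin λ·ΔX + cos λ·ΔY = −(0.018866)(126.6) + (-0.999822)(-458.1) = 455.63 m.
1° of latitude spans πR/180 = 111195 m; at latitude φ, 1° of longitude spans that × cos φ = 76249.6 m, so Δλ = 455.63 / 76249.6 × 3600 = 21.512″.

Δλ = 21.51″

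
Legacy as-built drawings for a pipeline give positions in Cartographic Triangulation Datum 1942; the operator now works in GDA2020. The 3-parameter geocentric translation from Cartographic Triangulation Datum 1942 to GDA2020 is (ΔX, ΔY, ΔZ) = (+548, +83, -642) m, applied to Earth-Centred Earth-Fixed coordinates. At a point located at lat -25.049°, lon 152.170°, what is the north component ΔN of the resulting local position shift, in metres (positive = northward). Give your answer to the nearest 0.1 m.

ΔN = -770.4 m

At φ = -25.049°, λ = 152.170°: sin φ = -0.423393, cos φ = 0.905946, sin λ = 0.466850, cos λ = -0.884337.
ΔN = −sin φ cos λ·ΔX − sin φ sin λ·ΔY + cos φ·ΔZ = −(-0.423393)(-0.884337)(548) − (-0.423393)(0.466850)(83) + (0.905946)(-642) = -770.39 m.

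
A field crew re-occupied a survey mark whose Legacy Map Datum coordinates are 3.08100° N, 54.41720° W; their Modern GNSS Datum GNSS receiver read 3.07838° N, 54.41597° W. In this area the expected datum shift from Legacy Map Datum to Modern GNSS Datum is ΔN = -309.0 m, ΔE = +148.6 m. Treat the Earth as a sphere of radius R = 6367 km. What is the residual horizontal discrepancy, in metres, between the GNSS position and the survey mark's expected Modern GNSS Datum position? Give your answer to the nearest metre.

Observed coordinate differences: Δφ = -0.00262°, Δλ = +0.00123°.
Converting to metres (1° lat = 111125 m, cos φ = 0.998555): observed ΔN = -291.1 m, observed ΔE = 136.5 m.
Subtracting the expected shift leaves a residual of -291.1 − (-309.0) = 17.9 m north and 136.5 − (148.6) = -12.1 m east.
Residual distance = √(17.9² + (-12.1)²) = 21.6 m.

22 m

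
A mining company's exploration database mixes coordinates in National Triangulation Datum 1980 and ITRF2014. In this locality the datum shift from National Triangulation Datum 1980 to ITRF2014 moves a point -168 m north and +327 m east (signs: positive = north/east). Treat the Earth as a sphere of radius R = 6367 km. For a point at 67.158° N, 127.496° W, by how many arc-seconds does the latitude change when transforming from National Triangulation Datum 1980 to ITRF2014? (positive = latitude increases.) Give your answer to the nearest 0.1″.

Δφ = -5.4″

On a sphere of radius R, 1 rad of latitude = R, so Δφ = ΔN / R = -168.0 / 6367000 = -2.6386e-05 rad = -5.443″.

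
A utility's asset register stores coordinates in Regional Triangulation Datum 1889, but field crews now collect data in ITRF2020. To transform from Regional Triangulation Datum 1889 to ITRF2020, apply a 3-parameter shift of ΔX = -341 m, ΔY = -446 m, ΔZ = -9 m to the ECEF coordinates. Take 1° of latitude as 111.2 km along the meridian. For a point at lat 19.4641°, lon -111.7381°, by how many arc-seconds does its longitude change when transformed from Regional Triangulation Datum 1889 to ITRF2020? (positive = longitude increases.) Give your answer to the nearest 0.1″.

Δλ = -5.2″

sin φ = 0.333216, cos φ = 0.942850, sin λ = -0.928886, cos λ = -0.370365.
East component: ΔE = −sin λ·ΔX + cos λ·ΔY = −(-0.928886)(-341) + (-0.370365)(-446) = -151.57 m.
1° of latitude spans 111200 m; at latitude φ, 1° of longitude spans that × cos φ = 104845.0 m, so Δλ = -151.57 / 104845.0 × 3600 = -5.204″.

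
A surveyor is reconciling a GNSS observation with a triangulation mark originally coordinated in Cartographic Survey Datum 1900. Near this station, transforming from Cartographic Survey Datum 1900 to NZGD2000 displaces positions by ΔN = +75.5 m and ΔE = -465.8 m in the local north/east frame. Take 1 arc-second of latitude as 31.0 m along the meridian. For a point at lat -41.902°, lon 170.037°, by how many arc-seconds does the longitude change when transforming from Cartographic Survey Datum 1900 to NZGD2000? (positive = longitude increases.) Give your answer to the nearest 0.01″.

At latitude -41.902°, cos φ = 0.744288.
1″ of longitude at this latitude = 31.00 × cos φ = 23.0729 m, so Δλ = -465.8 / 23.0729 = -20.188″.

Δλ = -20.19″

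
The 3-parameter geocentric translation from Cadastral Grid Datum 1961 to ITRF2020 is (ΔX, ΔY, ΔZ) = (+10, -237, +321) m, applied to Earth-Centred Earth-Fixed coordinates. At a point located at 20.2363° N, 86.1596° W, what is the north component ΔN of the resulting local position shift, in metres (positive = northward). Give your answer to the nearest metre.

At φ = 20.2363°, λ = -86.1596°: sin φ = 0.345893, cos φ = 0.938274, sin λ = -0.997754, cos λ = 0.066977.
ΔN = −sin φ cos λ·ΔX − sin φ sin λ·ΔY + cos φ·ΔZ = −(0.345893)(0.066977)(10) − (0.345893)(-0.997754)(-237) + (0.938274)(321) = 219.16 m.

ΔN = 219 m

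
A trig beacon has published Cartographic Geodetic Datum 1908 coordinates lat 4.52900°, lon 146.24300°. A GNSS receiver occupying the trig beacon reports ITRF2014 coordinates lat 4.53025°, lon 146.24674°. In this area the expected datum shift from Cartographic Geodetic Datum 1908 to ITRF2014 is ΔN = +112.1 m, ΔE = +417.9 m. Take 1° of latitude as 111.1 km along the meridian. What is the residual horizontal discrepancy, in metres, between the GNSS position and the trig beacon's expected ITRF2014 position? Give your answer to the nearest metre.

Observed coordinate differences: Δφ = +0.00125°, Δλ = +0.00374°.
Converting to metres (1° lat = 111100 m, cos φ = 0.996877): observed ΔN = 138.9 m, observed ΔE = 414.2 m.
Subtracting the expected shift leaves a residual of 138.9 − (112.1) = 26.8 m north and 414.2 − (417.9) = -3.7 m east.
Residual distance = √(26.8² + (-3.7)²) = 27.0 m.

27 m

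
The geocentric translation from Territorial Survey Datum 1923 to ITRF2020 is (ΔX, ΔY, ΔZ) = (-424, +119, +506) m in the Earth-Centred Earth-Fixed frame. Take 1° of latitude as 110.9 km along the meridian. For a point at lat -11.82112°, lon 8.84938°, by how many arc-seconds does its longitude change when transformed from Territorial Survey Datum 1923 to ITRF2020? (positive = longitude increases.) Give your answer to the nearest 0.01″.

Δλ = 6.06″

sin φ = -0.204857, cos φ = 0.978792, sin λ = 0.153837, cos λ = 0.988096.
East component: ΔE = −sin λ·ΔX + cos λ·ΔY = −(0.153837)(-424) + (0.988096)(119) = 182.81 m.
1° of latitude spans 110900 m; at latitude φ, 1° of longitude spans that × cos φ = 108548.0 m, so Δλ = 182.81 / 108548.0 × 3600 = 6.063″.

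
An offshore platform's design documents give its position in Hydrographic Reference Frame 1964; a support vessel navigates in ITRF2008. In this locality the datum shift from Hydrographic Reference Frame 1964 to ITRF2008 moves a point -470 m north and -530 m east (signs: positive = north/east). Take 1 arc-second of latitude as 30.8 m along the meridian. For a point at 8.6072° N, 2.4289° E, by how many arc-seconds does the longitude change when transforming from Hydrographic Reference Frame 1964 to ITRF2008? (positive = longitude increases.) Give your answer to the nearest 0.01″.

At latitude 8.6072°, cos φ = 0.988738.
1″ of longitude at this latitude = 30.80 × cos φ = 30.4531 m, so Δλ = -530.0 / 30.4531 = -17.404″.

Δλ = -17.40″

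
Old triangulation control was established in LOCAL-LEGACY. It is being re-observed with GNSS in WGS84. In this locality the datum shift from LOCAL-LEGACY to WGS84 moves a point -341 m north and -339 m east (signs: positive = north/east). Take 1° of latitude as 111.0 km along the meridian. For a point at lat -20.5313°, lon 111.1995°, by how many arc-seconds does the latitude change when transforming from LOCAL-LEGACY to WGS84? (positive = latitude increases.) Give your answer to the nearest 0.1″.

Δφ = -11.1″

1° of latitude = 111.0 km, so Δφ = -341.0 / 111000 = -0.0030721° = -11.059″.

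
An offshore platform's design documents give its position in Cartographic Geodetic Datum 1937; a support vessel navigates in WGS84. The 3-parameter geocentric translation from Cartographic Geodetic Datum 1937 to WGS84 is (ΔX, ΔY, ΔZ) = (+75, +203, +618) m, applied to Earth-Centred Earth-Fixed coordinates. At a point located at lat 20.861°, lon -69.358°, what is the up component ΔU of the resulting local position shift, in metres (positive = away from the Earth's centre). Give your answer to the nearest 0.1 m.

ΔU = 67.3 m

At φ = 20.861°, λ = -69.358°: sin φ = 0.356102, cos φ = 0.934447, sin λ = -0.935801, cos λ = 0.352528.
ΔU = cos φ cos λ·ΔX + cos φ sin λ·ΔY + sin φ·ΔZ = (0.934447)(0.352528)(75) + (0.934447)(-0.935801)(203) + (0.356102)(618) = 67.26 m.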